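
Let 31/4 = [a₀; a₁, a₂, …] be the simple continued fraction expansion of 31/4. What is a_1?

31 ÷ 4 → quotient 7, remainder 3
4 ÷ 3 → quotient 1, remainder 1

1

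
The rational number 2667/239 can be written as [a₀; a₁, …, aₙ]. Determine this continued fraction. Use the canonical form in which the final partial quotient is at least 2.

[11; 6, 3, 2, 5]

2667 = 11·239 + 38, so a_0 = 11
239 = 6·38 + 11, so a_1 = 6
38 = 3·11 + 5, so a_2 = 3
11 = 2·5 + 1, so a_3 = 2
5 = 5·1 + 0, so a_4 = 5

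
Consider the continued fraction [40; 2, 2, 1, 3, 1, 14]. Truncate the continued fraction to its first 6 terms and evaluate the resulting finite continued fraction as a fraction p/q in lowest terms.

a_0 = 40: 40/1
a_1 = 2: 81/2
a_2 = 2: 202/5
a_3 = 1: 283/7
a_4 = 3: 1051/26
a_5 = 1: 1334/33

1334/33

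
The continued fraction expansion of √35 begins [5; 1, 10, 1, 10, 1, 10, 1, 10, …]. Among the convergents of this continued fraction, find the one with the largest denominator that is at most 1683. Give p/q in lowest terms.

9235/1561

a_0 = 5: 5/1  (≤ bound)
a_1 = 1: 6/1  (≤ bound)
a_2 = 10: 65/11  (≤ bound)
a_3 = 1: 71/12  (≤ bound)
a_4 = 10: 775/131  (≤ bound)
a_5 = 1: 846/143  (≤ bound)
a_6 = 10: 9235/1561  (≤ bound)
a_7 = 1: 10081/1704  (> 1683, stop)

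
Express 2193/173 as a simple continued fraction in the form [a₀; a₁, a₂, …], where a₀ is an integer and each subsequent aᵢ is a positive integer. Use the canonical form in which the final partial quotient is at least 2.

⌊2193/173⌋ = 12, remainder 117
⌊173/117⌋ = 1, remainder 56
⌊117/56⌋ = 2, remainder 5
⌊56/5⌋ = 11, remainder 1
⌊5/1⌋ = 5, remainder 0

[12; 1, 2, 11, 5]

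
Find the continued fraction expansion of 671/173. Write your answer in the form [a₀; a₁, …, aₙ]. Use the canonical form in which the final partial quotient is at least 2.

[3; 1, 7, 4, 5]

Repeatedly divide and take the remainder:
671 ÷ 173 → quotient 3, remainder 152
173 ÷ 152 → quotient 1, remainder 21
152 ÷ 21 → quotient 7, remainder 5
21 ÷ 5 → quotient 4, remainder 1
5 ÷ 1 → quotient 5, remainder 0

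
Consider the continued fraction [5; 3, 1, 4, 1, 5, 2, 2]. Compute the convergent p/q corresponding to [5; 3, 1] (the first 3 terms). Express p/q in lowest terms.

21/4

Compute successive convergents:
a_0 = 5: 5/1
a_1 = 3: 16/3
a_2 = 1: 21/4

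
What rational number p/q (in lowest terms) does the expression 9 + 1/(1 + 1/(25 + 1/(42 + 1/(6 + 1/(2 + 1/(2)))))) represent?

349711/35106

Build up convergents one term at a time:
a_0 = 9: 9/1
a_1 = 1: 10/1
a_2 = 25: 259/26
a_3 = 42: 10888/1093
a_4 = 6: 65587/6584
a_5 = 2: 142062/14261
a_6 = 2: 349711/35106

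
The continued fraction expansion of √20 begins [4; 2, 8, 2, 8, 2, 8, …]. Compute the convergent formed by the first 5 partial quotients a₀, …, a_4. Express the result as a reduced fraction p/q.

Start with 8.
2 + 1/(8/1) = 2 + 1/8 = 17/8
8 + 1/(17/8) = 8 + 8/17 = 144/17
2 + 1/(144/17) = 2 + 17/144 = 305/144
4 + 1/(305/144) = 4 + 144/305 = 1364/305

1364/305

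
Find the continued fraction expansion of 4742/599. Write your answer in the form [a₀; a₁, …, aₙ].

[7; 1, 10, 1, 49]

Apply division with remainder until the remainder is 0:
⌊4742/599⌋ = 7, remainder 549
⌊599/549⌋ = 1, remainder 50
⌊549/50⌋ = 10, remainder 49
⌊50/49⌋ = 1, remainder 1
⌊49/1⌋ = 49, remainder 0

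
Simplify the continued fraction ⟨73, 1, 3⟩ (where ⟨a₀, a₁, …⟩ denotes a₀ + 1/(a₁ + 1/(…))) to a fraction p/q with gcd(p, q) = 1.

295/4

Start with 3.
1 + 1/(3/1) = 1 + 1/3 = 4/3
73 + 1/(4/3) = 73 + 3/4 = 295/4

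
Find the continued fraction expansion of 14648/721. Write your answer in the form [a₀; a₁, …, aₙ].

[20; 3, 6, 6, 6]

14648 = 20·721 + 228, so a_0 = 20
721 = 3·228 + 37, so a_1 = 3
228 = 6·37 + 6, so a_2 = 6
37 = 6·6 + 1, so a_3 = 6
6 = 6·1 + 0, so a_4 = 6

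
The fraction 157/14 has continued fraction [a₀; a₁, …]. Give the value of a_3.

⌊157/14⌋ = 11, remainder 3
⌊14/3⌋ = 4, remainder 2
⌊3/2⌋ = 1, remainder 1
⌊2/1⌋ = 2, remainder 0

2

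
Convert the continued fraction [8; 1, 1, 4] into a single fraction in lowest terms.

a_0 = 8: 8/1
a_1 = 1: 9/1
a_2 = 1: 17/2
a_3 = 4: 77/9

77/9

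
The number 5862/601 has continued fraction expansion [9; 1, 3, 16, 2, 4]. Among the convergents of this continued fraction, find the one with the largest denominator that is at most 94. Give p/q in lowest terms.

a_0 = 9: 9/1  (≤ bound)
a_1 = 1: 10/1  (≤ bound)
a_2 = 3: 39/4  (≤ bound)
a_3 = 16: 634/65  (≤ bound)
a_4 = 2: 1307/134  (> 94, stop)

634/65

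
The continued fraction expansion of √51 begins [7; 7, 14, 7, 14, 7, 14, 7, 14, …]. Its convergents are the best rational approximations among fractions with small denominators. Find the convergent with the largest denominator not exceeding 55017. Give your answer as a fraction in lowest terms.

70693/9899

a_0 = 7: 7/1  (≤ bound)
a_1 = 7: 50/7  (≤ bound)
a_2 = 14: 707/99  (≤ bound)
a_3 = 7: 4999/700  (≤ bound)
a_4 = 14: 70693/9899  (≤ bound)
a_5 = 7: 499850/69993  (> 55017, stop)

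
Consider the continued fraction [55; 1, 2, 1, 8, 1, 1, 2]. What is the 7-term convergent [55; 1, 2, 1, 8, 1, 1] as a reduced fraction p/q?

4125/74

Collapse the nested fraction from the inside out:
Start with 1.
1 + 1/(1/1) = 1 + 1/1 = 2/1
8 + 1/(2/1) = 8 + 1/2 = 17/2
1 + 1/(17/2) = 1 + 2/17 = 19/17
2 + 1/(19/17) = 2 + 17/19 = 55/19
1 + 1/(55/19) = 1 + 19/55 = 74/55
55 + 1/(74/55) = 55 + 55/74 = 4125/74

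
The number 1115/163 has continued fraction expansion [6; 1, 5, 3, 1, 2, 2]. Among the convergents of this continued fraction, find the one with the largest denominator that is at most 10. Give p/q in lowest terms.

List convergents until the denominator exceeds the bound:
a_0 = 6: 6/1  (≤ bound)
a_1 = 1: 7/1  (≤ bound)
a_2 = 5: 41/6  (≤ bound)
a_3 = 3: 130/19  (> 10, stop)

41/6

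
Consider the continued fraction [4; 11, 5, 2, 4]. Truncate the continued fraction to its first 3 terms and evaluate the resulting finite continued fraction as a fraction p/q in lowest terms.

Starting at the tail and folding back:
Start with 5.
11 + 1/(5/1) = 11 + 1/5 = 56/5
4 + 1/(56/5) = 4 + 5/56 = 229/56

229/56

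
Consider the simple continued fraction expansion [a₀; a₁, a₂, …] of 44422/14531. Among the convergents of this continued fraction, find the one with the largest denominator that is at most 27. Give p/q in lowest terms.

List convergents until the denominator exceeds the bound:
a_0 = 3: 3/1  (≤ bound)
a_1 = 17: 52/17  (≤ bound)
a_2 = 1: 55/18  (≤ bound)
a_3 = 1: 107/35  (> 27, stop)

55/18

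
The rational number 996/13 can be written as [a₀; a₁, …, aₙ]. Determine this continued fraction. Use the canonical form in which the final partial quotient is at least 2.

996 ÷ 13 → quotient 76, remainder 8
13 ÷ 8 → quotient 1, remainder 5
8 ÷ 5 → quotient 1, remainder 3
5 ÷ 3 → quotient 1, remainder 2
3 ÷ 2 → quotient 1, remainder 1
2 ÷ 1 → quotient 2, remainder 0

[76; 1, 1, 1, 1, 2]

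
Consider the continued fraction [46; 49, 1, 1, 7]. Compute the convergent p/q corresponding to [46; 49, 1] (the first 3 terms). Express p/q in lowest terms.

a_0 = 46: 46/1
a_1 = 49: 2255/49
a_2 = 1: 2301/50

2301/50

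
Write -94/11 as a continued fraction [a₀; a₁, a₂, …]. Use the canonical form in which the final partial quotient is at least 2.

-94 ÷ 11 → quotient -9, remainder 5
11 ÷ 5 → quotient 2, remainder 1
5 ÷ 1 → quotient 5, remainder 0

[-9; 2, 5]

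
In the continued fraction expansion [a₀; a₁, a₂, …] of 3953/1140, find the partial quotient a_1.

2

3953 ÷ 1140 → quotient 3, remainder 533
1140 ÷ 533 → quotient 2, remainder 74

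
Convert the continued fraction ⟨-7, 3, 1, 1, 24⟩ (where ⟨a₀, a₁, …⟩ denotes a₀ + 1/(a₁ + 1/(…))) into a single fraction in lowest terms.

-1155/172

a_0 = -7: -7/1
a_1 = 3: -20/3
a_2 = 1: -27/4
a_3 = 1: -47/7
a_4 = 24: -1155/172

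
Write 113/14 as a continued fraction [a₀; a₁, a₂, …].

Run the Euclidean algorithm, recording each quotient:
⌊113/14⌋ = 8, remainder 1
⌊14/1⌋ = 14, remainder 0

[8; 14]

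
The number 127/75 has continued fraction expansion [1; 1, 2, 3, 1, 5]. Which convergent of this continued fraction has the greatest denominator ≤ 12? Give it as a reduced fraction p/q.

17/10

List convergents until the denominator exceeds the bound:
a_0 = 1: 1/1  (≤ bound)
a_1 = 1: 2/1  (≤ bound)
a_2 = 2: 5/3  (≤ bound)
a_3 = 3: 17/10  (≤ bound)
a_4 = 1: 22/13  (> 12, stop)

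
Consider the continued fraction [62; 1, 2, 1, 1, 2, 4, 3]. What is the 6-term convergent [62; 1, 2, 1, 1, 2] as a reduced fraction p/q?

1129/18

a_0 = 62: 62/1
a_1 = 1: 63/1
a_2 = 2: 188/3
a_3 = 1: 251/4
a_4 = 1: 439/7
a_5 = 2: 1129/18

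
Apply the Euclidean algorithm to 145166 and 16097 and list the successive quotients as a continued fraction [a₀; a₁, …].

[9; 54, 1, 15, 3, 1, 1, 2]

Repeatedly divide and take the remainder:
⌊145166/16097⌋ = 9, remainder 293
⌊16097/293⌋ = 54, remainder 275
⌊293/275⌋ = 1, remainder 18
⌊275/18⌋ = 15, remainder 5
⌊18/5⌋ = 3, remainder 3
⌊5/3⌋ = 1, remainder 2
⌊3/2⌋ = 1, remainder 1
⌊2/1⌋ = 2, remainder 0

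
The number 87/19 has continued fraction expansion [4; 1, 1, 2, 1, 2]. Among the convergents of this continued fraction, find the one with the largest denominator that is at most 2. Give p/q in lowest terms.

9/2

List convergents until the denominator exceeds the bound:
a_0 = 4: 4/1  (≤ bound)
a_1 = 1: 5/1  (≤ bound)
a_2 = 1: 9/2  (≤ bound)
a_3 = 2: 23/5  (> 2, stop)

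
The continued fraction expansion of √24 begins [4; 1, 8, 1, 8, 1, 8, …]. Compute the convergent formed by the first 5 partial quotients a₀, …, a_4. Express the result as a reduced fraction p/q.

436/89

Build up convergents one term at a time:
a_0 = 4: 4/1
a_1 = 1: 5/1
a_2 = 8: 44/9
a_3 = 1: 49/10
a_4 = 8: 436/89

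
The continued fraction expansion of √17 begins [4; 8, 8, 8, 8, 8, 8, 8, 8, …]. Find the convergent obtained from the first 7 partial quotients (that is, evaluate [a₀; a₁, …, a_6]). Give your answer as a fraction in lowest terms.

1166876/283009

Build up convergents one term at a time:
a_0 = 4: 4/1
a_1 = 8: 33/8
a_2 = 8: 268/65
a_3 = 8: 2177/528
a_4 = 8: 17684/4289
a_5 = 8: 143649/34840
a_6 = 8: 1166876/283009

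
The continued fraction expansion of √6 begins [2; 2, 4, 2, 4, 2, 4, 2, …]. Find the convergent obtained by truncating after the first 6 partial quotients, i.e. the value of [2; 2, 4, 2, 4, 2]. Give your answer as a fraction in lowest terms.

Starting at the tail and folding back:
Start with 2.
4 + 1/(2/1) = 4 + 1/2 = 9/2
2 + 1/(9/2) = 2 + 2/9 = 20/9
4 + 1/(20/9) = 4 + 9/20 = 89/20
2 + 1/(89/20) = 2 + 20/89 = 198/89
2 + 1/(198/89) = 2 + 89/198 = 485/198

485/198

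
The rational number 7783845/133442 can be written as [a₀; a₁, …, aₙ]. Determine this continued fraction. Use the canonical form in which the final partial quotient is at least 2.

[58; 3, 54, 4, 10, 2, 9]

7783845 ÷ 133442 → quotient 58, remainder 44209
133442 ÷ 44209 → quotient 3, remainder 815
44209 ÷ 815 → quotient 54, remainder 199
815 ÷ 199 → quotient 4, remainder 19
199 ÷ 19 → quotient 10, remainder 9
19 ÷ 9 → quotient 2, remainder 1
9 ÷ 1 → quotient 9, remainder 0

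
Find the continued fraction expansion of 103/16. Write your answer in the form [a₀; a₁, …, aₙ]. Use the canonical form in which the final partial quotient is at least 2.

[6; 2, 3, 2]

103 = 6·16 + 7, so a_0 = 6
16 = 2·7 + 2, so a_1 = 2
7 = 3·2 + 1, so a_2 = 3
2 = 2·1 + 0, so a_3 = 2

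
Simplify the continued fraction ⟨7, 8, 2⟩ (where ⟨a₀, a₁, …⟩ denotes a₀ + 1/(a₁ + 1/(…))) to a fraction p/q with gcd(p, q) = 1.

Work from the innermost term outward:
Start with 2.
8 + 1/(2/1) = 8 + 1/2 = 17/2
7 + 1/(17/2) = 7 + 2/17 = 121/17

121/17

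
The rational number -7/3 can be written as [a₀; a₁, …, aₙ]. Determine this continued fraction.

[-3; 1, 2]

⌊-7/3⌋ = -3, remainder 2
⌊3/2⌋ = 1, remainder 1
⌊2/1⌋ = 2, remainder 0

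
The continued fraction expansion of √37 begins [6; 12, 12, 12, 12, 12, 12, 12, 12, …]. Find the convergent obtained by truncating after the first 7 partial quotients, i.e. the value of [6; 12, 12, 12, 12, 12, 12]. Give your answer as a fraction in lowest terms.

18798954/3090529

Start with 12.
12 + 1/(12/1) = 12 + 1/12 = 145/12
12 + 1/(145/12) = 12 + 12/145 = 1752/145
12 + 1/(1752/145) = 12 + 145/1752 = 21169/1752
12 + 1/(21169/1752) = 12 + 1752/21169 = 255780/21169
12 + 1/(255780/21169) = 12 + 21169/255780 = 3090529/255780
6 + 1/(3090529/255780) = 6 + 255780/3090529 = 18798954/3090529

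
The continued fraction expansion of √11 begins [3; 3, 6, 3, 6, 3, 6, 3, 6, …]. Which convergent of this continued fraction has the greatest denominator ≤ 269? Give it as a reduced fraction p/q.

199/60

List convergents until the denominator exceeds the bound:
a_0 = 3: 3/1  (≤ bound)
a_1 = 3: 10/3  (≤ bound)
a_2 = 6: 63/19  (≤ bound)
a_3 = 3: 199/60  (≤ bound)
a_4 = 6: 1257/379  (> 269, stop)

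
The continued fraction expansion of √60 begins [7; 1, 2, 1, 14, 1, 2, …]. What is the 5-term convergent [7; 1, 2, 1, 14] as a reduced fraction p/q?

a_0 = 7: 7/1
a_1 = 1: 8/1
a_2 = 2: 23/3
a_3 = 1: 31/4
a_4 = 14: 457/59

457/59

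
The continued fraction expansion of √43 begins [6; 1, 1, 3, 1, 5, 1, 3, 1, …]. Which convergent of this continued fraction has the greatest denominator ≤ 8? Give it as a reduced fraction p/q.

46/7

List convergents until the denominator exceeds the bound:
a_0 = 6: 6/1  (≤ bound)
a_1 = 1: 7/1  (≤ bound)
a_2 = 1: 13/2  (≤ bound)
a_3 = 3: 46/7  (≤ bound)
a_4 = 1: 59/9  (> 8, stop)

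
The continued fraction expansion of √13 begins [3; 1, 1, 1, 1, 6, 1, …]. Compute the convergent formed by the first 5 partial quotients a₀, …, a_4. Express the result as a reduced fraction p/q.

Collapse the nested fraction from the inside out:
Start with 1.
1 + 1/(1/1) = 1 + 1/1 = 2/1
1 + 1/(2/1) = 1 + 1/2 = 3/2
1 + 1/(3/2) = 1 + 2/3 = 5/3
3 + 1/(5/3) = 3 + 3/5 = 18/5

18/5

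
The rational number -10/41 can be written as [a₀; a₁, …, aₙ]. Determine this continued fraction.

[-1; 1, 3, 10]

Run the Euclidean algorithm, recording each quotient:
⌊-10/41⌋ = -1, remainder 31
⌊41/31⌋ = 1, remainder 10
⌊31/10⌋ = 3, remainder 1
⌊10/1⌋ = 10, remainder 0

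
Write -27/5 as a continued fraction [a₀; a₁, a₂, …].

Apply division with remainder until the remainder is 0:
-27 = -6·5 + 3, so a_0 = -6
5 = 1·3 + 2, so a_1 = 1
3 = 1·2 + 1, so a_2 = 1
2 = 2·1 + 0, so a_3 = 2

[-6; 1, 1, 2]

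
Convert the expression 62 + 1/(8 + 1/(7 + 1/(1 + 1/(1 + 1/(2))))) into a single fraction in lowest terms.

19196/309

Compute successive convergents:
a_0 = 62: 62/1
a_1 = 8: 497/8
a_2 = 7: 3541/57
a_3 = 1: 4038/65
a_4 = 1: 7579/122
a_5 = 2: 19196/309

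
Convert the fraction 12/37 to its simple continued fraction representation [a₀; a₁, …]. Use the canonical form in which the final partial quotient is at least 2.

⌊12/37⌋ = 0, remainder 12
⌊37/12⌋ = 3, remainder 1
⌊12/1⌋ = 12, remainder 0

[0; 3, 12]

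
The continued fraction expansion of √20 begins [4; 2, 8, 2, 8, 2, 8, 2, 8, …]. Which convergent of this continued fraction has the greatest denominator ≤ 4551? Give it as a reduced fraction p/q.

a_0 = 4: 4/1  (≤ bound)
a_1 = 2: 9/2  (≤ bound)
a_2 = 8: 76/17  (≤ bound)
a_3 = 2: 161/36  (≤ bound)
a_4 = 8: 1364/305  (≤ bound)
a_5 = 2: 2889/646  (≤ bound)
a_6 = 8: 24476/5473  (> 4551, stop)

2889/646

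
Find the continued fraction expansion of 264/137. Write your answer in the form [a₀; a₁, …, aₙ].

[1; 1, 12, 1, 2, 3]

Repeatedly divide and take the remainder:
264 = 1·137 + 127, so a_0 = 1
137 = 1·127 + 10, so a_1 = 1
127 = 12·10 + 7, so a_2 = 12
10 = 1·7 + 3, so a_3 = 1
7 = 2·3 + 1, so a_4 = 2
3 = 3·1 + 0, so a_5 = 3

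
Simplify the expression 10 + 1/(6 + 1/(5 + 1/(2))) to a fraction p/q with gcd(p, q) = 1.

Start with 2.
5 + 1/(2/1) = 5 + 1/2 = 11/2
6 + 1/(11/2) = 6 + 2/11 = 68/11
10 + 1/(68/11) = 10 + 11/68 = 691/68

691/68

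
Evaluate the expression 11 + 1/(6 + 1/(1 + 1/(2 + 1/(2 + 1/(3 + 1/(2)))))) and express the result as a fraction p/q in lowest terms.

Start with 2.
3 + 1/(2/1) = 3 + 1/2 = 7/2
2 + 1/(7/2) = 2 + 2/7 = 16/7
2 + 1/(16/7) = 2 + 7/16 = 39/16
1 + 1/(39/16) = 1 + 16/39 = 55/39
6 + 1/(55/39) = 6 + 39/55 = 369/55
11 + 1/(369/55) = 11 + 55/369 = 4114/369

4114/369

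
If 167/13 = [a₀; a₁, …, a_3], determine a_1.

1

⌊167/13⌋ = 12, remainder 11
⌊13/11⌋ = 1, remainder 2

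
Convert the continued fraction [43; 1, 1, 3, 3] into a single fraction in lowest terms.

Start with 3.
3 + 1/(3/1) = 3 + 1/3 = 10/3
1 + 1/(10/3) = 1 + 3/10 = 13/10
1 + 1/(13/10) = 1 + 10/13 = 23/13
43 + 1/(23/13) = 43 + 13/23 = 1002/23

1002/23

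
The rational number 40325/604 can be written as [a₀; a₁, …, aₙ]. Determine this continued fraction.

⌊40325/604⌋ = 66, remainder 461
⌊604/461⌋ = 1, remainder 143
⌊461/143⌋ = 3, remainder 32
⌊143/32⌋ = 4, remainder 15
⌊32/15⌋ = 2, remainder 2
⌊15/2⌋ = 7, remainder 1
⌊2/1⌋ = 2, remainder 0

[66; 1, 3, 4, 2, 7, 2]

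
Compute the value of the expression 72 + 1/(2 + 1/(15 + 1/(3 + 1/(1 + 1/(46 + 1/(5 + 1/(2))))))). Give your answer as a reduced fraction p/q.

Use the convergent recurrence hₖ = aₖ·hₖ₋₁ + hₖ₋₂ (and likewise for the denominators kₖ):
a_0 = 72: 72/1
a_1 = 2: 145/2
a_2 = 15: 2247/31
a_3 = 3: 6886/95
a_4 = 1: 9133/126
a_5 = 46: 427004/5891
a_6 = 5: 2144153/29581
a_7 = 2: 4715310/65053

4715310/65053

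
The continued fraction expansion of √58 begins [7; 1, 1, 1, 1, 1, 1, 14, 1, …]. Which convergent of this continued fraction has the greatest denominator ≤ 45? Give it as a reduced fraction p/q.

99/13

a_0 = 7: 7/1  (≤ bound)
a_1 = 1: 8/1  (≤ bound)
a_2 = 1: 15/2  (≤ bound)
a_3 = 1: 23/3  (≤ bound)
a_4 = 1: 38/5  (≤ bound)
a_5 = 1: 61/8  (≤ bound)
a_6 = 1: 99/13  (≤ bound)
a_7 = 14: 1447/190  (> 45, stop)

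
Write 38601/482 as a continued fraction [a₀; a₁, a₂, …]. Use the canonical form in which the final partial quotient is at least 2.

Apply division with remainder until the remainder is 0:
38601 ÷ 482 → quotient 80, remainder 41
482 ÷ 41 → quotient 11, remainder 31
41 ÷ 31 → quotient 1, remainder 10
31 ÷ 10 → quotient 3, remainder 1
10 ÷ 1 → quotient 10, remainder 0

[80; 11, 1, 3, 10]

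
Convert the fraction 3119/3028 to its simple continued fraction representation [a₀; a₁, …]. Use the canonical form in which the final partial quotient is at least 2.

3119 ÷ 3028 → quotient 1, remainder 91
3028 ÷ 91 → quotient 33, remainder 25
91 ÷ 25 → quotient 3, remainder 16
25 ÷ 16 → quotient 1, remainder 9
16 ÷ 9 → quotient 1, remainder 7
9 ÷ 7 → quotient 1, remainder 2
7 ÷ 2 → quotient 3, remainder 1
2 ÷ 1 → quotient 2, remainder 0

[1; 33, 3, 1, 1, 1, 3, 2]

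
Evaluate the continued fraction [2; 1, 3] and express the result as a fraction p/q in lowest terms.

a_0 = 2: 2/1
a_1 = 1: 3/1
a_2 = 3: 11/4

11/4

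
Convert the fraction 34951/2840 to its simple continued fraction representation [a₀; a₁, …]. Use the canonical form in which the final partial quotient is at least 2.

34951 ÷ 2840 → quotient 12, remainder 871
2840 ÷ 871 → quotient 3, remainder 227
871 ÷ 227 → quotient 3, remainder 190
227 ÷ 190 → quotient 1, remainder 37
190 ÷ 37 → quotient 5, remainder 5
37 ÷ 5 → quotient 7, remainder 2
5 ÷ 2 → quotient 2, remainder 1
2 ÷ 1 → quotient 2, remainder 0

[12; 3, 3, 1, 5, 7, 2, 2]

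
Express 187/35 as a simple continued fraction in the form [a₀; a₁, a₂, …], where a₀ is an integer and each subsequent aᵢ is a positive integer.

Run the Euclidean algorithm, recording each quotient:
187 = 5·35 + 12, so a_0 = 5
35 = 2·12 + 11, so a_1 = 2
12 = 1·11 + 1, so a_2 = 1
11 = 11·1 + 0, so a_3 = 11

[5; 2, 1, 11]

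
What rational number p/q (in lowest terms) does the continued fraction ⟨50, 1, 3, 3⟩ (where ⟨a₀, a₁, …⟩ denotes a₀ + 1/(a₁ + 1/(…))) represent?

660/13

Start with 3.
3 + 1/(3/1) = 3 + 1/3 = 10/3
1 + 1/(10/3) = 1 + 3/10 = 13/10
50 + 1/(13/10) = 50 + 10/13 = 660/13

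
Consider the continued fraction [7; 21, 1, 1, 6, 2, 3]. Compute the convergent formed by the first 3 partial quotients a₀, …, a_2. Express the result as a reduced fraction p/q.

155/22

Work from the innermost term outward:
Start with 1.
21 + 1/(1/1) = 21 + 1/1 = 22/1
7 + 1/(22/1) = 7 + 1/22 = 155/22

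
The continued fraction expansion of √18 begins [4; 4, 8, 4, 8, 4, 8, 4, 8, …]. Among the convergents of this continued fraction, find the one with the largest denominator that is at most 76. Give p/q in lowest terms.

List convergents until the denominator exceeds the bound:
a_0 = 4: 4/1  (≤ bound)
a_1 = 4: 17/4  (≤ bound)
a_2 = 8: 140/33  (≤ bound)
a_3 = 4: 577/136  (> 76, stop)

140/33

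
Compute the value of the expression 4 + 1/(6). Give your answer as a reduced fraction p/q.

Compute successive convergents:
a_0 = 4: 4/1
a_1 = 6: 25/6

25/6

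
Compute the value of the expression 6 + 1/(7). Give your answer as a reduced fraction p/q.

Start with 7.
6 + 1/(7/1) = 6 + 1/7 = 43/7

43/7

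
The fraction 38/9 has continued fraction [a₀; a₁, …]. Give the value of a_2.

⌊38/9⌋ = 4, remainder 2
⌊9/2⌋ = 4, remainder 1
⌊2/1⌋ = 2, remainder 0

2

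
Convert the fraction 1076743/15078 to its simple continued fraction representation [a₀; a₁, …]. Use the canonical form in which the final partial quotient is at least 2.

[71; 2, 2, 3, 14, 4, 15]

1076743 = 71·15078 + 6205, so a_0 = 71
15078 = 2·6205 + 2668, so a_1 = 2
6205 = 2·2668 + 869, so a_2 = 2
2668 = 3·869 + 61, so a_3 = 3
869 = 14·61 + 15, so a_4 = 14
61 = 4·15 + 1, so a_5 = 4
15 = 15·1 + 0, so a_6 = 15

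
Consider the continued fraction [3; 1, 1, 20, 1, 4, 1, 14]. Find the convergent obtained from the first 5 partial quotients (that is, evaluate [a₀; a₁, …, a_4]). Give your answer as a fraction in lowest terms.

Start with 1.
20 + 1/(1/1) = 20 + 1/1 = 21/1
1 + 1/(21/1) = 1 + 1/21 = 22/21
1 + 1/(22/21) = 1 + 21/22 = 43/22
3 + 1/(43/22) = 3 + 22/43 = 151/43

151/43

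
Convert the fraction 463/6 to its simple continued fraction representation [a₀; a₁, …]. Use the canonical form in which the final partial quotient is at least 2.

Apply division with remainder until the remainder is 0:
463 ÷ 6 → quotient 77, remainder 1
6 ÷ 1 → quotient 6, remainder 0

[77; 6]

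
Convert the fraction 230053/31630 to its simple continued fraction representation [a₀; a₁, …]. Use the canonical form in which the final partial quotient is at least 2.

[7; 3, 1, 1, 1, 15, 13, 14]

⌊230053/31630⌋ = 7, remainder 8643
⌊31630/8643⌋ = 3, remainder 5701
⌊8643/5701⌋ = 1, remainder 2942
⌊5701/2942⌋ = 1, remainder 2759
⌊2942/2759⌋ = 1, remainder 183
⌊2759/183⌋ = 15, remainder 14
⌊183/14⌋ = 13, remainder 1
⌊14/1⌋ = 14, remainder 0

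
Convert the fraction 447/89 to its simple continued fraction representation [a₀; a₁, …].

⌊447/89⌋ = 5, remainder 2
⌊89/2⌋ = 44, remainder 1
⌊2/1⌋ = 2, remainder 0

[5; 44, 2]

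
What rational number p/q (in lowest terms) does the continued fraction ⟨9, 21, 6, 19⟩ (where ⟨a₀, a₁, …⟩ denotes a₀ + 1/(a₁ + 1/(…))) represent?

Collapse the nested fraction from the inside out:
Start with 19.
6 + 1/(19/1) = 6 + 1/19 = 115/19
21 + 1/(115/19) = 21 + 19/115 = 2434/115
9 + 1/(2434/115) = 9 + 115/2434 = 22021/2434

22021/2434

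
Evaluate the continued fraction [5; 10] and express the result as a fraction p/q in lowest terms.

a_0 = 5: 5/1
a_1 = 10: 51/10

51/10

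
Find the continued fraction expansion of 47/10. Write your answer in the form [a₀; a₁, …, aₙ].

Run the Euclidean algorithm, recording each quotient:
⌊47/10⌋ = 4, remainder 7
⌊10/7⌋ = 1, remainder 3
⌊7/3⌋ = 2, remainder 1
⌊3/1⌋ = 3, remainder 0

[4; 1, 2, 3]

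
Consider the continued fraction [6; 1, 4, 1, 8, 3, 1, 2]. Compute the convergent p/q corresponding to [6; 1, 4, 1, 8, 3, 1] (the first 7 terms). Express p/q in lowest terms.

1489/218

Compute successive convergents:
a_0 = 6: 6/1
a_1 = 1: 7/1
a_2 = 4: 34/5
a_3 = 1: 41/6
a_4 = 8: 362/53
a_5 = 3: 1127/165
a_6 = 1: 1489/218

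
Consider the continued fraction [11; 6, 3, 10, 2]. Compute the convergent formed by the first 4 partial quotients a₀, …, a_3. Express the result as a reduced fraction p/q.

2187/196

a_0 = 11: 11/1
a_1 = 6: 67/6
a_2 = 3: 212/19
a_3 = 10: 2187/196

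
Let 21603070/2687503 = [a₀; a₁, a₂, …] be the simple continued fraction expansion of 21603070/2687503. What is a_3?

Repeatedly divide and take the remainder:
⌊21603070/2687503⌋ = 8, remainder 103046
⌊2687503/103046⌋ = 26, remainder 8307
⌊103046/8307⌋ = 12, remainder 3362
⌊8307/3362⌋ = 2, remainder 1583

2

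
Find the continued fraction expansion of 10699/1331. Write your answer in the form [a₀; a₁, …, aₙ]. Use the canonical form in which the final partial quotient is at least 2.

⌊10699/1331⌋ = 8, remainder 51
⌊1331/51⌋ = 26, remainder 5
⌊51/5⌋ = 10, remainder 1
⌊5/1⌋ = 5, remainder 0

[8; 26, 10, 5]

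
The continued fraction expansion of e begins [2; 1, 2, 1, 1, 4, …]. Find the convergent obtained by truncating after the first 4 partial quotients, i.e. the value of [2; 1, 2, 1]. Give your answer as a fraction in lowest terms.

11/4

Start with 1.
2 + 1/(1/1) = 2 + 1/1 = 3/1
1 + 1/(3/1) = 1 + 1/3 = 4/3
2 + 1/(4/3) = 2 + 3/4 = 11/4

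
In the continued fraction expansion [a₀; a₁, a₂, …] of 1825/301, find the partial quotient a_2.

1

1825 = 6·301 + 19, so a_0 = 6
301 = 15·19 + 16, so a_1 = 15
19 = 1·16 + 3, so a_2 = 1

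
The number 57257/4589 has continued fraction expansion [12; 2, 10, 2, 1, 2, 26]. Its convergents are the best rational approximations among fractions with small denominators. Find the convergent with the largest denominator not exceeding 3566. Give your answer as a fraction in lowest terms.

a_0 = 12: 12/1  (≤ bound)
a_1 = 2: 25/2  (≤ bound)
a_2 = 10: 262/21  (≤ bound)
a_3 = 2: 549/44  (≤ bound)
a_4 = 1: 811/65  (≤ bound)
a_5 = 2: 2171/174  (≤ bound)
a_6 = 26: 57257/4589  (> 3566, stop)

2171/174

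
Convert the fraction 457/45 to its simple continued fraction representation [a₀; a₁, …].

[10; 6, 2, 3]

Run the Euclidean algorithm, recording each quotient:
457 ÷ 45 → quotient 10, remainder 7
45 ÷ 7 → quotient 6, remainder 3
7 ÷ 3 → quotient 2, remainder 1
3 ÷ 1 → quotient 3, remainder 0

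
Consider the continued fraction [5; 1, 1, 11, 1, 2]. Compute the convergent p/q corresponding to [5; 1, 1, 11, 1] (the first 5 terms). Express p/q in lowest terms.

138/25

Start with 1.
11 + 1/(1/1) = 11 + 1/1 = 12/1
1 + 1/(12/1) = 1 + 1/12 = 13/12
1 + 1/(13/12) = 1 + 12/13 = 25/13
5 + 1/(25/13) = 5 + 13/25 = 138/25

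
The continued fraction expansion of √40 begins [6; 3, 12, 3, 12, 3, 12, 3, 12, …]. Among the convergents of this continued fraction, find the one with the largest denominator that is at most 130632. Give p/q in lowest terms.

337434/53353

a_0 = 6: 6/1  (≤ bound)
a_1 = 3: 19/3  (≤ bound)
a_2 = 12: 234/37  (≤ bound)
a_3 = 3: 721/114  (≤ bound)
a_4 = 12: 8886/1405  (≤ bound)
a_5 = 3: 27379/4329  (≤ bound)
a_6 = 12: 337434/53353  (≤ bound)
a_7 = 3: 1039681/164388  (> 130632, stop)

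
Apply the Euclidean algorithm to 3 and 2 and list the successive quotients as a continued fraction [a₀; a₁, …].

[1; 2]

3 ÷ 2 → quotient 1, remainder 1
2 ÷ 1 → quotient 2, remainder 0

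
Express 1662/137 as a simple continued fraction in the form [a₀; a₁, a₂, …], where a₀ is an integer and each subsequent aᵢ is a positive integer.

[12; 7, 1, 1, 1, 1, 3]

1662 = 12·137 + 18, so a_0 = 12
137 = 7·18 + 11, so a_1 = 7
18 = 1·11 + 7, so a_2 = 1
11 = 1·7 + 4, so a_3 = 1
7 = 1·4 + 3, so a_4 = 1
4 = 1·3 + 1, so a_5 = 1
3 = 3·1 + 0, so a_6 = 3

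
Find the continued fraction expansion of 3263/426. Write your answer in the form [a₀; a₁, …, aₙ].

[7; 1, 1, 1, 15, 9]

⌊3263/426⌋ = 7, remainder 281
⌊426/281⌋ = 1, remainder 145
⌊281/145⌋ = 1, remainder 136
⌊145/136⌋ = 1, remainder 9
⌊136/9⌋ = 15, remainder 1
⌊9/1⌋ = 9, remainder 0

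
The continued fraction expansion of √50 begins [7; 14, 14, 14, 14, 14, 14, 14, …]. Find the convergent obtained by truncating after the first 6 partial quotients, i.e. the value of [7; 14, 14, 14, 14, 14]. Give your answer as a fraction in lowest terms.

3880899/548842

Work from the innermost term outward:
Start with 14.
14 + 1/(14/1) = 14 + 1/14 = 197/14
14 + 1/(197/14) = 14 + 14/197 = 2772/197
14 + 1/(2772/197) = 14 + 197/2772 = 39005/2772
14 + 1/(39005/2772) = 14 + 2772/39005 = 548842/39005
7 + 1/(548842/39005) = 7 + 39005/548842 = 3880899/548842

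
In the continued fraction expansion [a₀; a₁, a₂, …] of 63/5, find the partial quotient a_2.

63 = 12·5 + 3, so a_0 = 12
5 = 1·3 + 2, so a_1 = 1
3 = 1·2 + 1, so a_2 = 1

1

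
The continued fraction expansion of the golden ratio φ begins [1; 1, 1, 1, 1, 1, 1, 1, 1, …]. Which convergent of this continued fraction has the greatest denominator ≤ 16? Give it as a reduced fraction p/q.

List convergents until the denominator exceeds the bound:
a_0 = 1: 1/1  (≤ bound)
a_1 = 1: 2/1  (≤ bound)
a_2 = 1: 3/2  (≤ bound)
a_3 = 1: 5/3  (≤ bound)
a_4 = 1: 8/5  (≤ bound)
a_5 = 1: 13/8  (≤ bound)
a_6 = 1: 21/13  (≤ bound)
a_7 = 1: 34/21  (> 16, stop)

21/13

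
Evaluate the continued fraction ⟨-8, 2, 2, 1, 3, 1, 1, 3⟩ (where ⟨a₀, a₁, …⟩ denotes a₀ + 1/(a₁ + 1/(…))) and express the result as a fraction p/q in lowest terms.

Compute successive convergents:
a_0 = -8: -8/1
a_1 = 2: -15/2
a_2 = 2: -38/5
a_3 = 1: -53/7
a_4 = 3: -197/26
a_5 = 1: -250/33
a_6 = 1: -447/59
a_7 = 3: -1591/210

-1591/210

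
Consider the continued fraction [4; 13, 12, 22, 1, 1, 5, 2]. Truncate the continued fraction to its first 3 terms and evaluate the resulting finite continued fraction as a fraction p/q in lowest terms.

640/157

Work from the innermost term outward:
Start with 12.
13 + 1/(12/1) = 13 + 1/12 = 157/12
4 + 1/(157/12) = 4 + 12/157 = 640/157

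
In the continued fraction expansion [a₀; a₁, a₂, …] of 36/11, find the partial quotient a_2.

Repeatedly divide and take the remainder:
36 ÷ 11 → quotient 3, remainder 3
11 ÷ 3 → quotient 3, remainder 2
3 ÷ 2 → quotient 1, remainder 1

1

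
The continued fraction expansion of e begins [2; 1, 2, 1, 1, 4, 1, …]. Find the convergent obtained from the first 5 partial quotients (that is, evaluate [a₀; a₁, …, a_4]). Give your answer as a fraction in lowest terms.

Start with 1.
1 + 1/(1/1) = 1 + 1/1 = 2/1
2 + 1/(2/1) = 2 + 1/2 = 5/2
1 + 1/(5/2) = 1 + 2/5 = 7/5
2 + 1/(7/5) = 2 + 5/7 = 19/7

19/7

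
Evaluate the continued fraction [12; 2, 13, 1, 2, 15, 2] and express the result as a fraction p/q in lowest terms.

33615/2693

Collapse the nested fraction from the inside out:
Start with 2.
15 + 1/(2/1) = 15 + 1/2 = 31/2
2 + 1/(31/2) = 2 + 2/31 = 64/31
1 + 1/(64/31) = 1 + 31/64 = 95/64
13 + 1/(95/64) = 13 + 64/95 = 1299/95
2 + 1/(1299/95) = 2 + 95/1299 = 2693/1299
12 + 1/(2693/1299) = 12 + 1299/2693 = 33615/2693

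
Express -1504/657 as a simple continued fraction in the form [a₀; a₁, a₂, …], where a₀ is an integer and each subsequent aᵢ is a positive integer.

[-3; 1, 2, 2, 5, 2, 3, 2]

-1504 = -3·657 + 467, so a_0 = -3
657 = 1·467 + 190, so a_1 = 1
467 = 2·190 + 87, so a_2 = 2
190 = 2·87 + 16, so a_3 = 2
87 = 5·16 + 7, so a_4 = 5
16 = 2·7 + 2, so a_5 = 2
7 = 3·2 + 1, so a_6 = 3
2 = 2·1 + 0, so a_7 = 2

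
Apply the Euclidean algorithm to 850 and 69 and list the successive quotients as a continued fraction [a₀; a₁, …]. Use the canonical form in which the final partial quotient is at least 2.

⌊850/69⌋ = 12, remainder 22
⌊69/22⌋ = 3, remainder 3
⌊22/3⌋ = 7, remainder 1
⌊3/1⌋ = 3, remainder 0

[12; 3, 7, 3]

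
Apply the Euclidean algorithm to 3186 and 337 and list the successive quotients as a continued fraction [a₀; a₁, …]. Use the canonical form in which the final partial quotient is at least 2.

⌊3186/337⌋ = 9, remainder 153
⌊337/153⌋ = 2, remainder 31
⌊153/31⌋ = 4, remainder 29
⌊31/29⌋ = 1, remainder 2
⌊29/2⌋ = 14, remainder 1
⌊2/1⌋ = 2, remainder 0

[9; 2, 4, 1, 14, 2]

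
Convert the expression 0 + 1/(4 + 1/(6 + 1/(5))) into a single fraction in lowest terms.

31/129

Compute successive convergents:
a_0 = 0: 0/1
a_1 = 4: 1/4
a_2 = 6: 6/25
a_3 = 5: 31/129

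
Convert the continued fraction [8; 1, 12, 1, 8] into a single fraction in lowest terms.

Start with 8.
1 + 1/(8/1) = 1 + 1/8 = 9/8
12 + 1/(9/8) = 12 + 8/9 = 116/9
1 + 1/(116/9) = 1 + 9/116 = 125/116
8 + 1/(125/116) = 8 + 116/125 = 1116/125

1116/125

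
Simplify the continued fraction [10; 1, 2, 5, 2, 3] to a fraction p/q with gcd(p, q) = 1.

1293/121

Use the convergent recurrence hₖ = aₖ·hₖ₋₁ + hₖ₋₂ (and likewise for the denominators kₖ):
a_0 = 10: 10/1
a_1 = 1: 11/1
a_2 = 2: 32/3
a_3 = 5: 171/16
a_4 = 2: 374/35
a_5 = 3: 1293/121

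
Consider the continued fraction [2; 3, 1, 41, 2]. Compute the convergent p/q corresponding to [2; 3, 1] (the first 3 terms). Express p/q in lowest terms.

9/4

a_0 = 2: 2/1
a_1 = 3: 7/3
a_2 = 1: 9/4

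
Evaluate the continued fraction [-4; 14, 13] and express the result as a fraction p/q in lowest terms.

-719/183

Start with 13.
14 + 1/(13/1) = 14 + 1/13 = 183/13
-4 + 1/(183/13) = -4 + 13/183 = -719/183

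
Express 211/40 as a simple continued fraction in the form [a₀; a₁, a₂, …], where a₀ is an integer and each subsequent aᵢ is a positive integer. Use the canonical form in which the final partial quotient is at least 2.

Apply division with remainder until the remainder is 0:
211 ÷ 40 → quotient 5, remainder 11
40 ÷ 11 → quotient 3, remainder 7
11 ÷ 7 → quotient 1, remainder 4
7 ÷ 4 → quotient 1, remainder 3
4 ÷ 3 → quotient 1, remainder 1
3 ÷ 1 → quotient 3, remainder 0

[5; 3, 1, 1, 1, 3]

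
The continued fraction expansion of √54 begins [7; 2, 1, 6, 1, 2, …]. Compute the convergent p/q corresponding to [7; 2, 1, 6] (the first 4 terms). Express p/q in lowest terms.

147/20

Start with 6.
1 + 1/(6/1) = 1 + 1/6 = 7/6
2 + 1/(7/6) = 2 + 6/7 = 20/7
7 + 1/(20/7) = 7 + 7/20 = 147/20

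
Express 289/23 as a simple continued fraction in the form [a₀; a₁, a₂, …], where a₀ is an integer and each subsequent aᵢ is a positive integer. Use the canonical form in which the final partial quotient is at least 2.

[12; 1, 1, 3, 3]

Repeatedly divide and take the remainder:
289 ÷ 23 → quotient 12, remainder 13
23 ÷ 13 → quotient 1, remainder 10
13 ÷ 10 → quotient 1, remainder 3
10 ÷ 3 → quotient 3, remainder 1
3 ÷ 1 → quotient 3, remainder 0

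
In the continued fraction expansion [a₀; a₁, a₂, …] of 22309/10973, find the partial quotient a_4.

1

22309 = 2·10973 + 363, so a_0 = 2
10973 = 30·363 + 83, so a_1 = 30
363 = 4·83 + 31, so a_2 = 4
83 = 2·31 + 21, so a_3 = 2
31 = 1·21 + 10, so a_4 = 1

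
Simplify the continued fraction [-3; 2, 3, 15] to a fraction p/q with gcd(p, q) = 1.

-275/107

Start with 15.
3 + 1/(15/1) = 3 + 1/15 = 46/15
2 + 1/(46/15) = 2 + 15/46 = 107/46
-3 + 1/(107/46) = -3 + 46/107 = -275/107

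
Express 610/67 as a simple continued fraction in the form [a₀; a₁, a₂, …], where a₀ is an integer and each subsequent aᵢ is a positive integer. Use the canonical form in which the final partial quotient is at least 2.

[9; 9, 1, 1, 3]

⌊610/67⌋ = 9, remainder 7
⌊67/7⌋ = 9, remainder 4
⌊7/4⌋ = 1, remainder 3
⌊4/3⌋ = 1, remainder 1
⌊3/1⌋ = 3, remainder 0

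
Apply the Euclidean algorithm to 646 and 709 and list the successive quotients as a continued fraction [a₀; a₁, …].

[0; 1, 10, 3, 1, 15]

Repeatedly divide and take the remainder:
646 ÷ 709 → quotient 0, remainder 646
709 ÷ 646 → quotient 1, remainder 63
646 ÷ 63 → quotient 10, remainder 16
63 ÷ 16 → quotient 3, remainder 15
16 ÷ 15 → quotient 1, remainder 1
15 ÷ 1 → quotient 15, remainder 0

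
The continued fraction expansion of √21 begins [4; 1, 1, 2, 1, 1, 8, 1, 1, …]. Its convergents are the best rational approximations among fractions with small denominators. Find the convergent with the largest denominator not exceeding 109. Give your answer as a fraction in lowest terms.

472/103

a_0 = 4: 4/1  (≤ bound)
a_1 = 1: 5/1  (≤ bound)
a_2 = 1: 9/2  (≤ bound)
a_3 = 2: 23/5  (≤ bound)
a_4 = 1: 32/7  (≤ bound)
a_5 = 1: 55/12  (≤ bound)
a_6 = 8: 472/103  (≤ bound)
a_7 = 1: 527/115  (> 109, stop)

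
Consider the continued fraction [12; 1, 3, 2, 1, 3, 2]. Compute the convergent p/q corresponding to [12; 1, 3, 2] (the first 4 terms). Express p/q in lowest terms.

115/9

Start with 2.
3 + 1/(2/1) = 3 + 1/2 = 7/2
1 + 1/(7/2) = 1 + 2/7 = 9/7
12 + 1/(9/7) = 12 + 7/9 = 115/9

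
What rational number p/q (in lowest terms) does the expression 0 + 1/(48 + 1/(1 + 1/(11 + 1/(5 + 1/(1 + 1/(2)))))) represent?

Build up convergents one term at a time:
a_0 = 0: 0/1
a_1 = 48: 1/48
a_2 = 1: 1/49
a_3 = 11: 12/587
a_4 = 5: 61/2984
a_5 = 1: 73/3571
a_6 = 2: 207/10126

207/10126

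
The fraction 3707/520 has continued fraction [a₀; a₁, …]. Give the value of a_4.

Run the Euclidean algorithm, recording each quotient:
⌊3707/520⌋ = 7, remainder 67
⌊520/67⌋ = 7, remainder 51
⌊67/51⌋ = 1, remainder 16
⌊51/16⌋ = 3, remainder 3
⌊16/3⌋ = 5, remainder 1

5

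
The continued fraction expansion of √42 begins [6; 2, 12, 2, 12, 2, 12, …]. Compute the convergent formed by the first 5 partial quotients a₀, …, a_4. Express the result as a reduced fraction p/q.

Start with 12.
2 + 1/(12/1) = 2 + 1/12 = 25/12
12 + 1/(25/12) = 12 + 12/25 = 312/25
2 + 1/(312/25) = 2 + 25/312 = 649/312
6 + 1/(649/312) = 6 + 312/649 = 4206/649

4206/649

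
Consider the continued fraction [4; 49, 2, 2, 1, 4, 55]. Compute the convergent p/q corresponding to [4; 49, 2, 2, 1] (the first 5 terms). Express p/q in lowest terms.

1391/346

Work from the innermost term outward:
Start with 1.
2 + 1/(1/1) = 2 + 1/1 = 3/1
2 + 1/(3/1) = 2 + 1/3 = 7/3
49 + 1/(7/3) = 49 + 3/7 = 346/7
4 + 1/(346/7) = 4 + 7/346 = 1391/346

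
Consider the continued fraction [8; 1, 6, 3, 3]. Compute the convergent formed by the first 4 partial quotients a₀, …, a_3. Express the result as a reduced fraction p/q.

195/22

Compute successive convergents:
a_0 = 8: 8/1
a_1 = 1: 9/1
a_2 = 6: 62/7
a_3 = 3: 195/22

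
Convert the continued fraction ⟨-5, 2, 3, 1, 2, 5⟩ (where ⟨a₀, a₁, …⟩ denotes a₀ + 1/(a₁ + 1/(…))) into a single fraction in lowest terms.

Start with 5.
2 + 1/(5/1) = 2 + 1/5 = 11/5
1 + 1/(11/5) = 1 + 5/11 = 16/11
3 + 1/(16/11) = 3 + 11/16 = 59/16
2 + 1/(59/16) = 2 + 16/59 = 134/59
-5 + 1/(134/59) = -5 + 59/134 = -611/134

-611/134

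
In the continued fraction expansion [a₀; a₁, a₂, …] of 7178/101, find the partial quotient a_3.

7178 ÷ 101 → quotient 71, remainder 7
101 ÷ 7 → quotient 14, remainder 3
7 ÷ 3 → quotient 2, remainder 1
3 ÷ 1 → quotient 3, remainder 0

3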